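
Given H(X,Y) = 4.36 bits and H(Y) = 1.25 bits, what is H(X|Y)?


H(X|Y) = H(X,Y) - H(Y) = 4.36 - 1.25 = 3.11

3.11 bits


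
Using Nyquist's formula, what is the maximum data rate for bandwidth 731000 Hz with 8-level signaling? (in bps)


Rate = 2 * B * log2(M) = 2 * 731000 * 3.0 = 4386000.0

4386000.0 bps


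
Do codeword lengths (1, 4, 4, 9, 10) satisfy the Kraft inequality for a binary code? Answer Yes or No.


Kraft sum = sum(2^(-l_i)) = 0.6279, need <= 1. Result: satisfied (a binary prefix-free code with these lengths exists)

Yes


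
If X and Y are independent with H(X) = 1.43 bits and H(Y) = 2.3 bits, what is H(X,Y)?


For independent variables, H(X,Y) = H(X) + H(Y) = 1.43 + 2.3 = 3.73

3.73 bits


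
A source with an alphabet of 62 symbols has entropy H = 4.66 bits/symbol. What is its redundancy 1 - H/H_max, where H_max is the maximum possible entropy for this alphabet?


H_max = log2(K) = log2(62) = 5.9542 bits/symbol. Redundancy = 1 - H/H_max = 1 - 4.66/5.9542 = 1 - 0.7826 = 0.2174

0.2174


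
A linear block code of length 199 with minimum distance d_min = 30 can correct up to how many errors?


Correction capability = floor((d-1)/2) = floor((30-1)/2) = 14

14 errors


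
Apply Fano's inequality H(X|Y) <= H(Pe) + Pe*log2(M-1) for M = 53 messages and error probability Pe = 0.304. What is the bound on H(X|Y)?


H(Pe) = -Pe*log2(Pe) - (1-Pe)*log2(1-Pe) = -0.304*log2(0.304) - 0.696*log2(0.696) = 0.522228 + 0.363897 = 0.8861. Pe*log2(M-1) = 0.304*log2(52) = 1.732934. Bound = H(Pe) + Pe*log2(M-1) = 0.522228 + 0.363897 + 1.732934 = 2.6191

2.6191 bits


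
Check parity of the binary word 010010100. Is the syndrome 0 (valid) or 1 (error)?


Syndrome = XOR of all bits = 0 XOR 1 XOR 0 XOR 0 XOR 1 XOR 0 XOR 1 XOR 0 XOR 0 = 1

1


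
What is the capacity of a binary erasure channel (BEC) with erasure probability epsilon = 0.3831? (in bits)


C = 1 - epsilon = 1 - 0.3831 = 0.6169

0.6169 bits


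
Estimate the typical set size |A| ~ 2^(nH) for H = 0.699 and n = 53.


log2|A_typical| = nH = 53 * 0.699 = 37.047, so |A_typical| ~ 2^37.047 = 1.420e+11

1.420e+11


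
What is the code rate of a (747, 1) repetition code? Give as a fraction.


Rate = k/n = 1/747

1/747


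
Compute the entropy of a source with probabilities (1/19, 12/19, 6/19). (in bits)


H = -sum(p_i * log2(p_i)). Terms: -(1/19)*log2(1/19) = 0.223575; -(12/19)*log2(12/19) = 0.418715; -(6/19)*log2(6/19) = 0.525147. H = 0.223575 + 0.418715 + 0.525147 = 1.1674

1.1674 bits


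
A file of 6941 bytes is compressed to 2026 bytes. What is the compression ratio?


Ratio = original / compressed = 6941 / 2026 = 3.426

3.426


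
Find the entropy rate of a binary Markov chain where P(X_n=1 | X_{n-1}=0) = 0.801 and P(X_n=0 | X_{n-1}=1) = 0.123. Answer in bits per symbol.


Stationary distribution: pi_0 = p10/(p01+p10) = 0.1331, pi_1 = 0.8669. Entropy rate H' = pi_0*H(p01) + pi_1*H(p10) = 0.1331*0.7199 + 0.8669*0.5379 = 0.5622

0.5622 bits/symbol


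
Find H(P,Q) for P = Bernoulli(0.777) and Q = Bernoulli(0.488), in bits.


H(P,Q) = -p*log2(q) - (1-p)*log2(1-q). -0.777*log2(0.488) = 0.804231; -0.223*log2(0.512) = 0.215370. H(P,Q) = 0.804231 + 0.215370 = 1.0196

1.0196 bits


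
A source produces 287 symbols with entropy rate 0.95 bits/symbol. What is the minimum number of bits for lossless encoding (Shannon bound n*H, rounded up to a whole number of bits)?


Minimum bits >= n * H = 287 * 0.95 = 272.65, rounded up to a whole number of bits = 273

273 bits


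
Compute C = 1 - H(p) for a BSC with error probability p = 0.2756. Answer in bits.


H(p) = -p*log2(p) - (1-p)*log2(1-p) = -0.2756*log2(0.2756) - 0.7244*log2(0.7244) = 0.512437 + 0.336949 = 0.8494. C = 1 - H(p) = 1 - 0.8494 = 0.1506

0.1506 bits


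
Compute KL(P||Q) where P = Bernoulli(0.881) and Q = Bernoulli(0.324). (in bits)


KL = p*log2(p/q) + (1-p)*log2((1-p)/(1-q)) = 0.881*log2(0.881/0.324) + 0.119*log2(0.119/0.676) = 0.9732

0.9732 bits


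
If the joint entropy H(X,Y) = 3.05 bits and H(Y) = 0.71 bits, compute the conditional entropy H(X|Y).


H(X|Y) = H(X,Y) - H(Y) = 3.05 - 0.71 = 2.34

2.34 bits


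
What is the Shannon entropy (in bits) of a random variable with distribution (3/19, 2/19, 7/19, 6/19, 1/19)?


H = -sum(p_i * log2(p_i)). Terms: -(3/19)*log2(3/19) = 0.420468; -(2/19)*log2(2/19) = 0.341887; -(7/19)*log2(7/19) = 0.530737; -(6/19)*log2(6/19) = 0.525147; -(1/19)*log2(1/19) = 0.223575. H = 0.420468 + 0.341887 + 0.530737 + 0.525147 + 0.223575 = 2.0418

2.0418 bits


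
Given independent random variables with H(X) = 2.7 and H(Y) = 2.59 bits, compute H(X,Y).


For independent variables, H(X,Y) = H(X) + H(Y) = 2.7 + 2.59 = 5.29

5.29 bits


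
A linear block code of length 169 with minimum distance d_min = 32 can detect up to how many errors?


Detection capability = d_min - 1 = 32 - 1 = 31

31 errors


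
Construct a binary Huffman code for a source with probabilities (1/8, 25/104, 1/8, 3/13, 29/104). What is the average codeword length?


Huffman construction (repeatedly merge the two least-probable nodes; each merge adds 1 bit to every symbol beneath it): 1/8 + 1/8 = 1/4; 3/13 + 25/104 = 49/104; 1/4 + 29/104 = 55/104; 49/104 + 55/104 = 1. Resulting codeword lengths (in the order the probabilities were given): (3, 2, 3, 2, 2). L_avg = sum(p_i * l_i) = 1/8*3 + 25/104*2 + 1/8*3 + 3/13*2 + 29/104*2 = 9/4 = 2.25

2.25 bits


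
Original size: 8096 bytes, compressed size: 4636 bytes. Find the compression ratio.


Ratio = original / compressed = 8096 / 4636 = 1.7463

1.7463


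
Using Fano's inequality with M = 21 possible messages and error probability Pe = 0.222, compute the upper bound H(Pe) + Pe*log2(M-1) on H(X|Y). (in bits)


H(Pe) = -Pe*log2(Pe) - (1-Pe)*log2(1-Pe) = -0.222*log2(0.222) - 0.778*log2(0.778) = 0.482044 + 0.281759 = 0.7638. Pe*log2(M-1) = 0.222*log2(20) = 0.959468. Bound = H(Pe) + Pe*log2(M-1) = 0.482044 + 0.281759 + 0.959468 = 1.7233

1.7233 bits


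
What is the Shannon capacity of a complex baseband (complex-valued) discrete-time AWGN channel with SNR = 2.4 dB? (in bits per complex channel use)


SNR_linear = 10^(2.4/10) = 1.7378; C = log2(1 + SNR_linear) = log2(1 + 1.7378) = 1.453

1.453 bits/channel use


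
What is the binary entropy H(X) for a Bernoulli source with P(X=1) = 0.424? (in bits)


H = -p*log2(p) - (1-p)*log2(1-p). -0.424*log2(0.424) = 0.524854; -0.576*log2(0.576) = 0.458415. H = 0.524854 + 0.458415 = 0.9833

0.9833 bits


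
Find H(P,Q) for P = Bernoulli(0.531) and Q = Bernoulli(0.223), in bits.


H(P,Q) = -p*log2(q) - (1-p)*log2(1-q). -0.531*log2(0.223) = 1.149554; -0.469*log2(0.777) = 0.170722. H(P,Q) = 1.149554 + 0.170722 = 1.3203

1.3203 bits


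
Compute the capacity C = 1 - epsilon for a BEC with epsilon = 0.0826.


C = 1 - epsilon = 1 - 0.0826 = 0.9174

0.9174 bits


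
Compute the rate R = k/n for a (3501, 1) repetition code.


Rate = k/n = 1/3501

1/3501


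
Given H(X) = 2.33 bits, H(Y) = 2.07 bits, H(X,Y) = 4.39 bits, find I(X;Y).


I(X;Y) = H(X) + H(Y) - H(X,Y) = 2.33 + 2.07 - 4.39 = 0.01

0.01 bits


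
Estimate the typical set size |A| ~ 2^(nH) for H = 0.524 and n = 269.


log2|A_typical| = nH = 269 * 0.524 = 140.956, so |A_typical| ~ 2^140.956 = 2.704e+42

2.704e+42


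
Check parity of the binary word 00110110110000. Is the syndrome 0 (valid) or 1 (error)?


Syndrome = XOR of all bits = 0 XOR 0 XOR 1 XOR 1 XOR 0 XOR 1 XOR 1 XOR 0 XOR 1 XOR 1 XOR 0 XOR 0 XOR 0 XOR 0 = 0

0


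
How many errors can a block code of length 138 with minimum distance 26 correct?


Correction capability = floor((d-1)/2) = floor((26-1)/2) = 12

12 errors


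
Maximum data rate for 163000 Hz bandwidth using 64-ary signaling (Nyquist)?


Rate = 2 * B * log2(M) = 2 * 163000 * 6.0 = 1956000.0

1956000.0 bps


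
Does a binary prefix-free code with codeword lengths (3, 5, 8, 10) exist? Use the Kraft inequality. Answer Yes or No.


Kraft sum = sum(2^(-l_i)) = 0.1611, need <= 1. Result: satisfied (a binary prefix-free code with these lengths exists)

Yes


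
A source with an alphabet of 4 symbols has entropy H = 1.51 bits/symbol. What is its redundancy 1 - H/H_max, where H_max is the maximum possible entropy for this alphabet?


H_max = log2(K) = log2(4) = 2.0 bits/symbol. Redundancy = 1 - H/H_max = 1 - 1.51/2.0 = 1 - 0.755 = 0.245

0.245


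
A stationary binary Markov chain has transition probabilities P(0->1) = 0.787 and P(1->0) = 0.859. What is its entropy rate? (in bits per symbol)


Stationary distribution: pi_0 = p10/(p01+p10) = 0.5219, pi_1 = 0.4781. Entropy rate H' = pi_0*H(p01) + pi_1*H(p10) = 0.5219*0.7472 + 0.4781*0.5869 = 0.6705

0.6705 bits/symbol


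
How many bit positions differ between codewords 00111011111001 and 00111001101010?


Count differing positions: . . . . . . ^ . . ^ . . ^ ^ = 4 differences

4


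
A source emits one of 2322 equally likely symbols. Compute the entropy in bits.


H = log2(n) = log2(2322) = 11.1812

11.1812 bits


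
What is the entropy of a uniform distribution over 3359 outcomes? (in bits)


H = log2(n) = log2(3359) = 11.7138

11.7138 bits


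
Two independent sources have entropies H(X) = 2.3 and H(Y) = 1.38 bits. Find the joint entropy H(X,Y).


For independent variables, H(X,Y) = H(X) + H(Y) = 2.3 + 1.38 = 3.68

3.68 bits


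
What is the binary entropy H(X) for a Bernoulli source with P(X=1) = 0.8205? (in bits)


H = -p*log2(p) - (1-p)*log2(1-p). -0.8205*log2(0.8205) = 0.234191; -0.1795*log2(0.1795) = 0.444791. H = 0.234191 + 0.444791 = 0.679

0.679 bits


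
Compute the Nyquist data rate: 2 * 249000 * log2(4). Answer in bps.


Rate = 2 * B * log2(M) = 2 * 249000 * 2.0 = 996000.0

996000.0 bps


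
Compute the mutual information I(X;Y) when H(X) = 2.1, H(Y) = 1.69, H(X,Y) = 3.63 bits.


I(X;Y) = H(X) + H(Y) - H(X,Y) = 2.1 + 1.69 - 3.63 = 0.16

0.16 bits


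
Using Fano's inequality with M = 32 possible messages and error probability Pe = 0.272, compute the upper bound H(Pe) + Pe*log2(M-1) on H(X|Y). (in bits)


H(Pe) = -Pe*log2(Pe) - (1-Pe)*log2(1-Pe) = -0.272*log2(0.272) - 0.728*log2(0.728) = 0.510903 + 0.333416 = 0.8443. Pe*log2(M-1) = 0.272*log2(31) = 1.347541. Bound = H(Pe) + Pe*log2(M-1) = 0.510903 + 0.333416 + 1.347541 = 2.1919

2.1919 bits


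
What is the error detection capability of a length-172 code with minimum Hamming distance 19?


Detection capability = d_min - 1 = 19 - 1 = 18

18 errors


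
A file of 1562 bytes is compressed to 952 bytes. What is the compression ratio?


Ratio = original / compressed = 1562 / 952 = 1.6408

1.6408


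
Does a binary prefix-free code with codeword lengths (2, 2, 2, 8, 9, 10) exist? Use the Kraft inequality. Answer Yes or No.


Kraft sum = sum(2^(-l_i)) = 0.7568, need <= 1. Result: satisfied (a binary prefix-free code with these lengths exists)

Yes


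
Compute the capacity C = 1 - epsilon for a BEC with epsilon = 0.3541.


C = 1 - epsilon = 1 - 0.3541 = 0.6459

0.6459 bits


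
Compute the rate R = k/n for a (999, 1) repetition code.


Rate = k/n = 1/999

1/999


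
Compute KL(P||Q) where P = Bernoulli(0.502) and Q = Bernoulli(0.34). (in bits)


KL = p*log2(p/q) + (1-p)*log2((1-p)/(1-q)) = 0.502*log2(0.502/0.34) + 0.498*log2(0.498/0.66) = 0.0799

0.0799 bits


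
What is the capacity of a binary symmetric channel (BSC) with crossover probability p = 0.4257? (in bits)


H(p) = -p*log2(p) - (1-p)*log2(1-p) = -0.4257*log2(0.4257) - 0.5743*log2(0.5743) = 0.524501 + 0.459511 = 0.984. C = 1 - H(p) = 1 - 0.984 = 0.016

0.016 bits


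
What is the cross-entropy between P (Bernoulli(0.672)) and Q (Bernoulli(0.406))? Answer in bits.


H(P,Q) = -p*log2(q) - (1-p)*log2(1-q). -0.672*log2(0.406) = 0.873901; -0.328*log2(0.594) = 0.246481. H(P,Q) = 0.873901 + 0.246481 = 1.1204

1.1204 bits


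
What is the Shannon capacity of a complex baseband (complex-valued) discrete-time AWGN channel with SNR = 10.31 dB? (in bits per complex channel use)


SNR_linear = 10^(10.31/10) = 10.7399; C = log2(1 + SNR_linear) = log2(1 + 10.7399) = 3.5533

3.5533 bits/channel use


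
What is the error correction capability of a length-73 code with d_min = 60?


Correction capability = floor((d-1)/2) = floor((60-1)/2) = 29

29 errors


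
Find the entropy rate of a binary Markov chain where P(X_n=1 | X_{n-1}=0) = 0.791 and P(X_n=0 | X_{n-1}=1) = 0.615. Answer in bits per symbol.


Stationary distribution: pi_0 = p10/(p01+p10) = 0.4374, pi_1 = 0.5626. Entropy rate H' = pi_0*H(p01) + pi_1*H(p10) = 0.4374*0.7396 + 0.5626*0.9615 = 0.8644

0.8644 bits/symbol


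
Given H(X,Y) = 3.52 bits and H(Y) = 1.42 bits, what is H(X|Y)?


H(X|Y) = H(X,Y) - H(Y) = 3.52 - 1.42 = 2.1

2.1 bits


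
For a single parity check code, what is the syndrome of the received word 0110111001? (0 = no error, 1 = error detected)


Syndrome = XOR of all bits = 0 XOR 1 XOR 1 XOR 0 XOR 1 XOR 1 XOR 1 XOR 0 XOR 0 XOR 1 = 0

0


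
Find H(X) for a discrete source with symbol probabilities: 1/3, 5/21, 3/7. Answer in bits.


H = -sum(p_i * log2(p_i)). Terms: -(1/3)*log2(1/3) = 0.528321; -(5/21)*log2(5/21) = 0.492950; -(3/7)*log2(3/7) = 0.523882. H = 0.528321 + 0.492950 + 0.523882 = 1.5452

1.5452 bits


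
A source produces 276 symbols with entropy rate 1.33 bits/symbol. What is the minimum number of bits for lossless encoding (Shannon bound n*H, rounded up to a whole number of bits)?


Minimum bits >= n * H = 276 * 1.33 = 367.08, rounded up to a whole number of bits = 368

368 bits


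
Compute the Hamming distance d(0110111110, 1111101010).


Count differing positions: ^ . . ^ . ^ . ^ . . = 4 differences

4


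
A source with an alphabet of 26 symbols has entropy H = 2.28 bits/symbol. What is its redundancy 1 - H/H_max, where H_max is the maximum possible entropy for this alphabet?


H_max = log2(K) = log2(26) = 4.7004 bits/symbol. Redundancy = 1 - H/H_max = 1 - 2.28/4.7004 = 1 - 0.4851 = 0.5149

0.5149


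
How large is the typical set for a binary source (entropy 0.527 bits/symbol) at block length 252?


log2|A_typical| = nH = 252 * 0.527 = 132.804, so |A_typical| ~ 2^132.804 = 9.506e+39

9.506e+39


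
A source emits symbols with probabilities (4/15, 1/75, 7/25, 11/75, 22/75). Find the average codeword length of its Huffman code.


Huffman construction (repeatedly merge the two least-probable nodes; each merge adds 1 bit to every symbol beneath it): 1/75 + 11/75 = 4/25; 4/25 + 4/15 = 32/75; 7/25 + 22/75 = 43/75; 32/75 + 43/75 = 1. Resulting codeword lengths (in the order the probabilities were given): (2, 3, 2, 3, 2). L_avg = sum(p_i * l_i) = 4/15*2 + 1/75*3 + 7/25*2 + 11/75*3 + 22/75*2 = 54/25 = 2.16

2.16 bits


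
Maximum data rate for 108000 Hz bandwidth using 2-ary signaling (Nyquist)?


Rate = 2 * B * log2(M) = 2 * 108000 * 1.0 = 216000.0

216000.0 bps


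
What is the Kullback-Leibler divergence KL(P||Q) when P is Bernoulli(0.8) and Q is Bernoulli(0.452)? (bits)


KL = p*log2(p/q) + (1-p)*log2((1-p)/(1-q)) = 0.8*log2(0.8/0.452) + 0.2*log2(0.2/0.548) = 0.3681

0.3681 bits


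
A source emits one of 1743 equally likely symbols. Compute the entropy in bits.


H = log2(n) = log2(1743) = 10.7674

10.7674 bits


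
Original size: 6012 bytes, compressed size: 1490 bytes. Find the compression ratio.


Ratio = original / compressed = 6012 / 1490 = 4.0349

4.0349


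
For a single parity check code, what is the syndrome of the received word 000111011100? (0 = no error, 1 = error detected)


Syndrome = XOR of all bits = 0 XOR 0 XOR 0 XOR 1 XOR 1 XOR 1 XOR 0 XOR 1 XOR 1 XOR 1 XOR 0 XOR 0 = 0

0


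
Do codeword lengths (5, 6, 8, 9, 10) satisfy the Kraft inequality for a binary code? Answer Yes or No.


Kraft sum = sum(2^(-l_i)) = 0.0537, need <= 1. Result: satisfied (a binary prefix-free code with these lengths exists)

Yes


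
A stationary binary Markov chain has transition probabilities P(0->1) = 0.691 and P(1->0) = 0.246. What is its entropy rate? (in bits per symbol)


Stationary distribution: pi_0 = p10/(p01+p10) = 0.2625, pi_1 = 0.7375. Entropy rate H' = pi_0*H(p01) + pi_1*H(p10) = 0.2625*0.892 + 0.7375*0.8049 = 0.8278

0.8278 bits/symbol


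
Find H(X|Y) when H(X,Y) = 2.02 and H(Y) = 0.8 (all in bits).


H(X|Y) = H(X,Y) - H(Y) = 2.02 - 0.8 = 1.22

1.22 bits


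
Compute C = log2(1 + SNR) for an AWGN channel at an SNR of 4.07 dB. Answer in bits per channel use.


SNR_linear = 10^(4.07/10) = 2.5527; C = log2(1 + SNR_linear) = log2(1 + 2.5527) = 1.8289

1.8289 bits/channel use


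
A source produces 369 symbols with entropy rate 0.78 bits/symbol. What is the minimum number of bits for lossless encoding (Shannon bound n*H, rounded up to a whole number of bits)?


Minimum bits >= n * H = 369 * 0.78 = 287.82, rounded up to a whole number of bits = 288

288 bits


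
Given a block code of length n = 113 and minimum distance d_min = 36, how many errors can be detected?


Detection capability = d_min - 1 = 36 - 1 = 35

35 errors


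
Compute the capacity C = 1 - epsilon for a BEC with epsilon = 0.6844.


C = 1 - epsilon = 1 - 0.6844 = 0.3156

0.3156 bits


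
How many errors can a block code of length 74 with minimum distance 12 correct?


Correction capability = floor((d-1)/2) = floor((12-1)/2) = 5

5 errors


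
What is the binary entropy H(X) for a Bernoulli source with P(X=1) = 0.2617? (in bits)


H = -p*log2(p) - (1-p)*log2(1-p). -0.2617*log2(0.2617) = 0.506132; -0.7383*log2(0.7383) = 0.323169. H = 0.506132 + 0.323169 = 0.8293

0.8293 bits


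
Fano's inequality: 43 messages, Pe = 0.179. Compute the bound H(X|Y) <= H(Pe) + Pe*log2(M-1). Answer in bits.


H(Pe) = -Pe*log2(Pe) - (1-Pe)*log2(1-Pe) = -0.179*log2(0.179) - 0.821*log2(0.821) = 0.444272 + 0.233612 = 0.6779. Pe*log2(M-1) = 0.179*log2(42) = 0.965225. Bound = H(Pe) + Pe*log2(M-1) = 0.444272 + 0.233612 + 0.965225 = 1.6431

1.6431 bits


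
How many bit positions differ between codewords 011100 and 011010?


Count differing positions: . . . ^ ^ . = 2 differences

2


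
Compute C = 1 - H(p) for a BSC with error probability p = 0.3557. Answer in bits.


H(p) = -p*log2(p) - (1-p)*log2(1-p) = -0.3557*log2(0.3557) - 0.6443*log2(0.6443) = 0.530444 + 0.408612 = 0.9391. C = 1 - H(p) = 1 - 0.9391 = 0.0609

0.0609 bits


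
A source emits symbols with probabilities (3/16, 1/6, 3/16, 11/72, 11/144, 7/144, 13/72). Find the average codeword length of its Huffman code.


Huffman construction (repeatedly merge the two least-probable nodes; each merge adds 1 bit to every symbol beneath it): 7/144 + 11/144 = 1/8; 1/8 + 11/72 = 5/18; 1/6 + 13/72 = 25/72; 3/16 + 3/16 = 3/8; 5/18 + 25/72 = 5/8; 3/8 + 5/8 = 1. Resulting codeword lengths (in the order the probabilities were given): (2, 3, 2, 3, 4, 4, 3). L_avg = sum(p_i * l_i) = 3/16*2 + 1/6*3 + 3/16*2 + 11/72*3 + 11/144*4 + 7/144*4 + 13/72*3 = 11/4 = 2.75

2.75 bits


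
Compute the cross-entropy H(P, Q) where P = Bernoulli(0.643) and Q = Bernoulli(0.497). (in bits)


H(P,Q) = -p*log2(q) - (1-p)*log2(1-q). -0.643*log2(0.497) = 0.648583; -0.357*log2(0.503) = 0.353919. H(P,Q) = 0.648583 + 0.353919 = 1.0025

1.0025 bits


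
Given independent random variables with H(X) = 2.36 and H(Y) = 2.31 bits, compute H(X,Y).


For independent variables, H(X,Y) = H(X) + H(Y) = 2.36 + 2.31 = 4.67

4.67 bits


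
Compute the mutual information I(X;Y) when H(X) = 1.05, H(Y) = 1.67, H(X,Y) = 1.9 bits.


I(X;Y) = H(X) + H(Y) - H(X,Y) = 1.05 + 1.67 - 1.9 = 0.82

0.82 bits


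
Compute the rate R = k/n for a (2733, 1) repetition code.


Rate = k/n = 1/2733

1/2733


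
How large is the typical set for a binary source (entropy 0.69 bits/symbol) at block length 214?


log2|A_typical| = nH = 214 * 0.69 = 147.66, so |A_typical| ~ 2^147.66 = 2.819e+44

2.819e+44


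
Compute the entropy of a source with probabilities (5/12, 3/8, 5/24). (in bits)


H = -sum(p_i * log2(p_i)). Terms: -(5/12)*log2(5/12) = 0.526264; -(3/8)*log2(3/8) = 0.530639; -(5/24)*log2(5/24) = 0.471466. H = 0.526264 + 0.530639 + 0.471466 = 1.5284

1.5284 bits


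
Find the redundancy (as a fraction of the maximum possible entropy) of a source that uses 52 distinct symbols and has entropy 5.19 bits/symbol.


H_max = log2(K) = log2(52) = 5.7004 bits/symbol. Redundancy = 1 - H/H_max = 1 - 5.19/5.7004 = 1 - 0.9105 = 0.0895

0.0895


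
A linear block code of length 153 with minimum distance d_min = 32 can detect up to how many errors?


Detection capability = d_min - 1 = 32 - 1 = 31

31 errors


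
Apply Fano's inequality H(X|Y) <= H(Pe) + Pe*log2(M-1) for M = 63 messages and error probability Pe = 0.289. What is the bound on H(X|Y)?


H(Pe) = -Pe*log2(Pe) - (1-Pe)*log2(1-Pe) = -0.289*log2(0.289) - 0.711*log2(0.711) = 0.517558 + 0.349868 = 0.8674. Pe*log2(M-1) = 0.289*log2(62) = 1.720763. Bound = H(Pe) + Pe*log2(M-1) = 0.517558 + 0.349868 + 1.720763 = 2.5882

2.5882 bits


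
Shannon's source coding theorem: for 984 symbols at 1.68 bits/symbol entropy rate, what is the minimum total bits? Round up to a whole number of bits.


Minimum bits >= n * H = 984 * 1.68 = 1653.12, rounded up to a whole number of bits = 1654

1654 bits


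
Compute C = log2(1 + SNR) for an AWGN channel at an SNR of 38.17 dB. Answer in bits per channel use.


SNR_linear = 10^(38.17/10) = 6561.4527; C = log2(1 + SNR_linear) = log2(1 + 6561.4527) = 12.68

12.68 bits/channel use


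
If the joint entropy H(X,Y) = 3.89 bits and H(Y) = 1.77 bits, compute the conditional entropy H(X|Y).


H(X|Y) = H(X,Y) - H(Y) = 3.89 - 1.77 = 2.12

2.12 bits


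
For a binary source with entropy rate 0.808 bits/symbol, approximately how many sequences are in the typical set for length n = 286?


log2|A_typical| = nH = 286 * 0.808 = 231.088, so |A_typical| ~ 2^231.088 = 3.668e+69

3.668e+69


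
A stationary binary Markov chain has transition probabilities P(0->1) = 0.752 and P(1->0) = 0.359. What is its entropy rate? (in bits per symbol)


Stationary distribution: pi_0 = p10/(p01+p10) = 0.3231, pi_1 = 0.6769. Entropy rate H' = pi_0*H(p01) + pi_1*H(p10) = 0.3231*0.8081 + 0.6769*0.9418 = 0.8986

0.8986 bits/symbol


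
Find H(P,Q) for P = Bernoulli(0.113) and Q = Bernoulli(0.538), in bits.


H(P,Q) = -p*log2(q) - (1-p)*log2(1-q). -0.113*log2(0.538) = 0.101058; -0.887*log2(0.462) = 0.988149. H(P,Q) = 0.101058 + 0.988149 = 1.0892

1.0892 bits


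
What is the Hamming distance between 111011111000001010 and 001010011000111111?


Count differing positions: ^ ^ . . . ^ ^ . . . . . ^ ^ . ^ . ^ = 8 differences

8


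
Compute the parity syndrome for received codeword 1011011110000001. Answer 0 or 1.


Syndrome = XOR of all bits = 1 XOR 0 XOR 1 XOR 1 XOR 0 XOR 1 XOR 1 XOR 1 XOR 1 XOR 0 XOR 0 XOR 0 XOR 0 XOR 0 XOR 0 XOR 1 = 0

0


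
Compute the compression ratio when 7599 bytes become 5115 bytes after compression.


Ratio = original / compressed = 7599 / 5115 = 1.4856

1.4856


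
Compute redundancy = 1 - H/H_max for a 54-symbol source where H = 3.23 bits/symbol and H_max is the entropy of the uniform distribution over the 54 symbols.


H_max = log2(K) = log2(54) = 5.7549 bits/symbol. Redundancy = 1 - H/H_max = 1 - 3.23/5.7549 = 1 - 0.5613 = 0.4387

0.4387


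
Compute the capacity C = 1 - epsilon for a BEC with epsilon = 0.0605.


C = 1 - epsilon = 1 - 0.0605 = 0.9395

0.9395 bits


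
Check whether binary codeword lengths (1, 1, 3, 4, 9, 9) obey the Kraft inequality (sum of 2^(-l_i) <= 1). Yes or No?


Kraft sum = sum(2^(-l_i)) = 1.1914, need <= 1. Result: violated (a binary prefix-free code with these lengths cannot exist)

No


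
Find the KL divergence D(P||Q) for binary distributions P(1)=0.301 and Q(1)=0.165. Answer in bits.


KL = p*log2(p/q) + (1-p)*log2((1-p)/(1-q)) = 0.301*log2(0.301/0.165) + 0.699*log2(0.699/0.835) = 0.0818

0.0818 bits


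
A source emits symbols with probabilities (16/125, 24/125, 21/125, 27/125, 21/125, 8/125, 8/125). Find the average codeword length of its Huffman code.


Huffman construction (repeatedly merge the two least-probable nodes; each merge adds 1 bit to every symbol beneath it): 8/125 + 8/125 = 16/125; 16/125 + 16/125 = 32/125; 21/125 + 21/125 = 42/125; 24/125 + 27/125 = 51/125; 32/125 + 42/125 = 74/125; 51/125 + 74/125 = 1. Resulting codeword lengths (in the order the probabilities were given): (3, 2, 3, 2, 3, 4, 4). L_avg = sum(p_i * l_i) = 16/125*3 + 24/125*2 + 21/125*3 + 27/125*2 + 21/125*3 + 8/125*4 + 8/125*4 = 68/25 = 2.72

2.72 bits


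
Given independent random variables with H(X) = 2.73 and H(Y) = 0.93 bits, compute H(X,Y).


For independent variables, H(X,Y) = H(X) + H(Y) = 2.73 + 0.93 = 3.66

3.66 bits


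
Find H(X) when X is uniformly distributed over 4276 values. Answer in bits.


H = log2(n) = log2(4276) = 12.062

12.062 bits


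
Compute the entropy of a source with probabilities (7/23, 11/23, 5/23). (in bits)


H = -sum(p_i * log2(p_i)). Terms: -(7/23)*log2(7/23) = 0.522324; -(11/23)*log2(11/23) = 0.508932; -(5/23)*log2(5/23) = 0.478616. H = 0.522324 + 0.508932 + 0.478616 = 1.5099

1.5099 bits


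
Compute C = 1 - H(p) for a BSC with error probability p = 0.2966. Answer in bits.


H(p) = -p*log2(p) - (1-p)*log2(1-p) = -0.2966*log2(0.2966) - 0.7034*log2(0.7034) = 0.520061 + 0.357034 = 0.8771. C = 1 - H(p) = 1 - 0.8771 = 0.1229

0.1229 bits


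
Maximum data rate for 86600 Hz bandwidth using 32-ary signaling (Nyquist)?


Rate = 2 * B * log2(M) = 2 * 86600 * 5.0 = 866000.0

866000.0 bps


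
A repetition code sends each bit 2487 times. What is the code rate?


Rate = k/n = 1/2487

1/2487


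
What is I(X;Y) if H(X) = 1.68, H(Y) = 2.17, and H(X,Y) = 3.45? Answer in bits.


I(X;Y) = H(X) + H(Y) - H(X,Y) = 1.68 + 2.17 - 3.45 = 0.4

0.4 bits


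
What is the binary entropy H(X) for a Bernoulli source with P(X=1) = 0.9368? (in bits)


H = -p*log2(p) - (1-p)*log2(1-p). -0.9368*log2(0.9368) = 0.088234; -0.0632*log2(0.0632) = 0.251784. H = 0.088234 + 0.251784 = 0.34

0.34 bits


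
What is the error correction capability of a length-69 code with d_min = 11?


Correction capability = floor((d-1)/2) = floor((11-1)/2) = 5

5 errors


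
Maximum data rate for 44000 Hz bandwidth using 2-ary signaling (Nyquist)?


Rate = 2 * B * log2(M) = 2 * 44000 * 1.0 = 88000.0

88000.0 bps


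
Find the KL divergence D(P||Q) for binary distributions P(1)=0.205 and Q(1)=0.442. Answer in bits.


KL = p*log2(p/q) + (1-p)*log2((1-p)/(1-q)) = 0.205*log2(0.205/0.442) + 0.795*log2(0.795/0.558) = 0.1788

0.1788 bits


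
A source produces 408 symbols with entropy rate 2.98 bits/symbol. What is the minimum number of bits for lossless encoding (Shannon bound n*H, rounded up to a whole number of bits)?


Minimum bits >= n * H = 408 * 2.98 = 1215.84, rounded up to a whole number of bits = 1216

1216 bits


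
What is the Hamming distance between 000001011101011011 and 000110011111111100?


Count differing positions: . . . ^ ^ ^ . . . . ^ . ^ . . ^ ^ ^ = 8 differences

8


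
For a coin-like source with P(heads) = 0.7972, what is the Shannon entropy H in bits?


H = -p*log2(p) - (1-p)*log2(1-p). -0.7972*log2(0.7972) = 0.260674; -0.2028*log2(0.2028) = 0.466819. H = 0.260674 + 0.466819 = 0.7275

0.7275 bits


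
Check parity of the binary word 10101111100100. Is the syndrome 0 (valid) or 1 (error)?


Syndrome = XOR of all bits = 1 XOR 0 XOR 1 XOR 0 XOR 1 XOR 1 XOR 1 XOR 1 XOR 1 XOR 0 XOR 0 XOR 1 XOR 0 XOR 0 = 0

0


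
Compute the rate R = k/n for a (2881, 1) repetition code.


Rate = k/n = 1/2881

1/2881


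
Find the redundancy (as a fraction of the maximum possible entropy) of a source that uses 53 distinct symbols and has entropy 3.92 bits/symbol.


H_max = log2(K) = log2(53) = 5.7279 bits/symbol. Redundancy = 1 - H/H_max = 1 - 3.92/5.7279 = 1 - 0.6844 = 0.3156

0.3156


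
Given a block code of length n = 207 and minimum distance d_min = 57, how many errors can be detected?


Detection capability = d_min - 1 = 57 - 1 = 56

56 errors


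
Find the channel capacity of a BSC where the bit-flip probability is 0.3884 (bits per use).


H(p) = -p*log2(p) - (1-p)*log2(1-p) = -0.3884*log2(0.3884) - 0.6116*log2(0.6116) = 0.529927 + 0.433832 = 0.9638. C = 1 - H(p) = 1 - 0.9638 = 0.0362

0.0362 bits


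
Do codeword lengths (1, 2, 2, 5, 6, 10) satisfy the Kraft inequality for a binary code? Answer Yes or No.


Kraft sum = sum(2^(-l_i)) = 1.0479, need <= 1. Result: violated (a binary prefix-free code with these lengths cannot exist)

No


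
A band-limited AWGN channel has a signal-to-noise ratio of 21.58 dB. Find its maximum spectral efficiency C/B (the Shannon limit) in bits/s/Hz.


SNR_linear = 10^(21.58/10) = 143.8799; C/B = log2(1 + SNR_linear) = log2(1 + 143.8799) = 7.1787

7.1787 bits/s/Hz


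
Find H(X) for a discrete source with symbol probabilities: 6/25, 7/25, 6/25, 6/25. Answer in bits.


H = -sum(p_i * log2(p_i)). Terms: -(6/25)*log2(6/25) = 0.494134; -(7/25)*log2(7/25) = 0.514220; -(6/25)*log2(6/25) = 0.494134; -(6/25)*log2(6/25) = 0.494134. H = 0.494134 + 0.514220 + 0.494134 + 0.494134 = 1.9966

1.9966 bits


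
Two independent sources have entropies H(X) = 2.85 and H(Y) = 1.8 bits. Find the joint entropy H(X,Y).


For independent variables, H(X,Y) = H(X) + H(Y) = 2.85 + 1.8 = 4.65

4.65 bits


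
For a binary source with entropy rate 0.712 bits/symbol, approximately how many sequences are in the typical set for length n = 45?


log2|A_typical| = nH = 45 * 0.712 = 32.04, so |A_typical| ~ 2^32.04 = 4.416e+09

4.416e+09


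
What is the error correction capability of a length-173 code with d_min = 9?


Correction capability = floor((d-1)/2) = floor((9-1)/2) = 4

4 errors


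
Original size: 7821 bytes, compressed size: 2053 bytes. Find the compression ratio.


Ratio = original / compressed = 7821 / 2053 = 3.8095

3.8095


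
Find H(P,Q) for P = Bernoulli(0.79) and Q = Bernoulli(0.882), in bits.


H(P,Q) = -p*log2(q) - (1-p)*log2(1-q). -0.79*log2(0.882) = 0.143108; -0.21*log2(0.118) = 0.647460. H(P,Q) = 0.143108 + 0.647460 = 0.7906

0.7906 bits


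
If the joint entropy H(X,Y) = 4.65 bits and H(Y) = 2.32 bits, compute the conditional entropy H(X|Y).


H(X|Y) = H(X,Y) - H(Y) = 4.65 - 2.32 = 2.33

2.33 bits


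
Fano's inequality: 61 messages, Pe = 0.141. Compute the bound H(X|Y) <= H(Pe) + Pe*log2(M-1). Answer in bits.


H(Pe) = -Pe*log2(Pe) - (1-Pe)*log2(1-Pe) = -0.141*log2(0.141) - 0.859*log2(0.859) = 0.398499 + 0.188353 = 0.5869. Pe*log2(M-1) = 0.141*log2(60) = 0.832872. Bound = H(Pe) + Pe*log2(M-1) = 0.398499 + 0.188353 + 0.832872 = 1.4197

1.4197 bits


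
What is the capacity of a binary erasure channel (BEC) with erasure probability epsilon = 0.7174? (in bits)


C = 1 - epsilon = 1 - 0.7174 = 0.2826

0.2826 bits


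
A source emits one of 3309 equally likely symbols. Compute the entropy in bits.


H = log2(n) = log2(3309) = 11.6922

11.6922 bits


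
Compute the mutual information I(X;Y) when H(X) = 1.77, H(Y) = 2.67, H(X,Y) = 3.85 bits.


I(X;Y) = H(X) + H(Y) - H(X,Y) = 1.77 + 2.67 - 3.85 = 0.59

0.59 bits


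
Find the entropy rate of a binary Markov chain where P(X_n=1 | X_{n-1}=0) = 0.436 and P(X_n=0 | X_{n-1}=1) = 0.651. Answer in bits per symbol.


Stationary distribution: pi_0 = p10/(p01+p10) = 0.5989, pi_1 = 0.4011. Entropy rate H' = pi_0*H(p01) + pi_1*H(p10) = 0.5989*0.9881 + 0.4011*0.9332 = 0.9661

0.9661 bits/symbol


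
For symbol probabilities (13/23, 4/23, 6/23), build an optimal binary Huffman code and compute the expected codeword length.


Huffman construction (repeatedly merge the two least-probable nodes; each merge adds 1 bit to every symbol beneath it): 4/23 + 6/23 = 10/23; 10/23 + 13/23 = 1. Resulting codeword lengths (in the order the probabilities were given): (1, 2, 2). L_avg = sum(p_i * l_i) = 13/23*1 + 4/23*2 + 6/23*2 = 33/23 = 1.4348

1.4348 bits


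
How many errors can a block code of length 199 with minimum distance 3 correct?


Correction capability = floor((d-1)/2) = floor((3-1)/2) = 1

1 errors


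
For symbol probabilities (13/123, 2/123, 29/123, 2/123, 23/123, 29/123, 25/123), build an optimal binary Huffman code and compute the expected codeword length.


Huffman construction (repeatedly merge the two least-probable nodes; each merge adds 1 bit to every symbol beneath it): 2/123 + 2/123 = 4/123; 4/123 + 13/123 = 17/123; 17/123 + 23/123 = 40/123; 25/123 + 29/123 = 18/41; 29/123 + 40/123 = 23/41; 18/41 + 23/41 = 1. Resulting codeword lengths (in the order the probabilities were given): (4, 5, 2, 5, 3, 2, 2). L_avg = sum(p_i * l_i) = 13/123*4 + 2/123*5 + 29/123*2 + 2/123*5 + 23/123*3 + 29/123*2 + 25/123*2 = 307/123 = 2.4959

2.4959 bits


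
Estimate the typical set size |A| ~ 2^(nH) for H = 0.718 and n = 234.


log2|A_typical| = nH = 234 * 0.718 = 168.012, so |A_typical| ~ 2^168.012 = 3.773e+50

3.773e+50


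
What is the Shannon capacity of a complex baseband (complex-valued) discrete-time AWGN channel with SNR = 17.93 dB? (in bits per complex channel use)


SNR_linear = 10^(17.93/10) = 62.0869; C = log2(1 + SNR_linear) = log2(1 + 62.0869) = 5.9793

5.9793 bits/channel use


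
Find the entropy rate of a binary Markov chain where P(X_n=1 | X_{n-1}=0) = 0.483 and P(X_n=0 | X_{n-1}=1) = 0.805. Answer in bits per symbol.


Stationary distribution: pi_0 = p10/(p01+p10) = 0.625, pi_1 = 0.375. Entropy rate H' = pi_0*H(p01) + pi_1*H(p10) = 0.625*0.9992 + 0.375*0.7118 = 0.8914

0.8914 bits/symbol


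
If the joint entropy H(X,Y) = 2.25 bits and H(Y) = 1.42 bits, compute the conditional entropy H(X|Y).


H(X|Y) = H(X,Y) - H(Y) = 2.25 - 1.42 = 0.83

0.83 bits


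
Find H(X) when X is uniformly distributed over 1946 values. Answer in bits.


H = log2(n) = log2(1946) = 10.9263

10.9263 bits


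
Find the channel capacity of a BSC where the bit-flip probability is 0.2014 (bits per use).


H(p) = -p*log2(p) - (1-p)*log2(1-p) = -0.2014*log2(0.2014) - 0.7986*log2(0.7986) = 0.465609 + 0.259110 = 0.7247. C = 1 - H(p) = 1 - 0.7247 = 0.2753

0.2753 bits


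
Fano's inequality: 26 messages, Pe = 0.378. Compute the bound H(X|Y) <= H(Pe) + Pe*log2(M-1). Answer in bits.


H(Pe) = -Pe*log2(Pe) - (1-Pe)*log2(1-Pe) = -0.378*log2(0.378) - 0.622*log2(0.622) = 0.530539 + 0.426078 = 0.9566. Pe*log2(M-1) = 0.378*log2(25) = 1.755378. Bound = H(Pe) + Pe*log2(M-1) = 0.530539 + 0.426078 + 1.755378 = 2.712

2.712 bits


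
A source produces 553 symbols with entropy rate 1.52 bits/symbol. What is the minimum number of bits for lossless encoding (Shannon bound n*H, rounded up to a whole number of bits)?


Minimum bits >= n * H = 553 * 1.52 = 840.56, rounded up to a whole number of bits = 841

841 bits


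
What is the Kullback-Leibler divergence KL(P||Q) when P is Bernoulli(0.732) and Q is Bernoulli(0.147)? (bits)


KL = p*log2(p/q) + (1-p)*log2((1-p)/(1-q)) = 0.732*log2(0.732/0.147) + 0.268*log2(0.268/0.853) = 1.2477

1.2477 bits


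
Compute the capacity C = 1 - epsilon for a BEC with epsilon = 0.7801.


C = 1 - epsilon = 1 - 0.7801 = 0.2199

0.2199 bits


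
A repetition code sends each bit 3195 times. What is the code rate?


Rate = k/n = 1/3195

1/3195


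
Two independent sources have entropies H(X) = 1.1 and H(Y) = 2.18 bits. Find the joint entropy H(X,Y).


For independent variables, H(X,Y) = H(X) + H(Y) = 1.1 + 2.18 = 3.28

3.28 bits


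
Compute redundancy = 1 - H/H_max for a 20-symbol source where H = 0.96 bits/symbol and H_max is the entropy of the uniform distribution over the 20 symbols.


H_max = log2(K) = log2(20) = 4.3219 bits/symbol. Redundancy = 1 - H/H_max = 1 - 0.96/4.3219 = 1 - 0.2221 = 0.7779

0.7779


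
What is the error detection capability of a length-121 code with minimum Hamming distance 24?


Detection capability = d_min - 1 = 24 - 1 = 23

23 errors


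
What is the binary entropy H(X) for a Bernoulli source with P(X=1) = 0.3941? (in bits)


H = -p*log2(p) - (1-p)*log2(1-p). -0.3941*log2(0.3941) = 0.529421; -0.6059*log2(0.6059) = 0.437974. H = 0.529421 + 0.437974 = 0.9674

0.9674 bits


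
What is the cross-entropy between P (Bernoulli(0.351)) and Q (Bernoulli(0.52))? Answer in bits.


H(P,Q) = -p*log2(q) - (1-p)*log2(1-q). -0.351*log2(0.52) = 0.331139; -0.649*log2(0.48) = 0.687222. H(P,Q) = 0.331139 + 0.687222 = 1.0184

1.0184 bits


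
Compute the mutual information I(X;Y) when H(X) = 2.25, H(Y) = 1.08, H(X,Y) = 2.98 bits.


I(X;Y) = H(X) + H(Y) - H(X,Y) = 2.25 + 1.08 - 2.98 = 0.35

0.35 bits


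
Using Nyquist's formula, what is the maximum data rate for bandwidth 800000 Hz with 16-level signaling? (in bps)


Rate = 2 * B * log2(M) = 2 * 800000 * 4.0 = 6400000.0

6400000.0 bps


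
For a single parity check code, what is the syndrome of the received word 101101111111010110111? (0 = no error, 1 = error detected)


Syndrome = XOR of all bits = 1 XOR 0 XOR 1 XOR 1 XOR 0 XOR 1 XOR 1 XOR 1 XOR 1 XOR 1 XOR 1 XOR 1 XOR 0 XOR 1 XOR 0 XOR 1 XOR 1 XOR 0 XOR 1 XOR 1 XOR 1 = 0

0


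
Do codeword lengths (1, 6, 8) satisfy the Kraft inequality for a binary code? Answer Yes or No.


Kraft sum = sum(2^(-l_i)) = 0.5195, need <= 1. Result: satisfied (a binary prefix-free code with these lengths exists)

Yes


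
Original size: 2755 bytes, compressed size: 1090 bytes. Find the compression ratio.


Ratio = original / compressed = 2755 / 1090 = 2.5275

2.5275


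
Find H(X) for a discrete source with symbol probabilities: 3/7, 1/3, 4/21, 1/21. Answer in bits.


H = -sum(p_i * log2(p_i)). Terms: -(3/7)*log2(3/7) = 0.523882; -(1/3)*log2(1/3) = 0.528321; -(4/21)*log2(4/21) = 0.455680; -(1/21)*log2(1/21) = 0.209158. H = 0.523882 + 0.528321 + 0.455680 + 0.209158 = 1.717

1.717 bits


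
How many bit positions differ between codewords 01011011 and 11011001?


Count differing positions: ^ . . . . . ^ . = 2 differences

2


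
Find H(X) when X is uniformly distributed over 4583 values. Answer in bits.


H = log2(n) = log2(4583) = 12.1621

12.1621 bits


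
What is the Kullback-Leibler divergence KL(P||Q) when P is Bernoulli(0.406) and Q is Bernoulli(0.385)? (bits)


KL = p*log2(p/q) + (1-p)*log2((1-p)/(1-q)) = 0.406*log2(0.406/0.385) + 0.594*log2(0.594/0.615) = 0.0013

0.0013 bits


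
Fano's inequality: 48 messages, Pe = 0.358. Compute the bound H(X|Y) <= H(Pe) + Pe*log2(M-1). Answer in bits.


H(Pe) = -Pe*log2(Pe) - (1-Pe)*log2(1-Pe) = -0.358*log2(0.358) - 0.642*log2(0.642) = 0.530545 + 0.410466 = 0.941. Pe*log2(M-1) = 0.358*log2(47) = 1.988543. Bound = H(Pe) + Pe*log2(M-1) = 0.530545 + 0.410466 + 1.988543 = 2.9296

2.9296 bits


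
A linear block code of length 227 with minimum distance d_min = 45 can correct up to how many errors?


Correction capability = floor((d-1)/2) = floor((45-1)/2) = 22

22 errors


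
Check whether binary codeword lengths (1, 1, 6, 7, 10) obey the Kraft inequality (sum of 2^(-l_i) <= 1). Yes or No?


Kraft sum = sum(2^(-l_i)) = 1.0244, need <= 1. Result: violated (a binary prefix-free code with these lengths cannot exist)

No


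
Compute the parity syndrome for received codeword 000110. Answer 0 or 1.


Syndrome = XOR of all bits = 0 XOR 0 XOR 0 XOR 1 XOR 1 XOR 0 = 0

0


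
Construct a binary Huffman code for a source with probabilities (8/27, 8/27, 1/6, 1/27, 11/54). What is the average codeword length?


Huffman construction (repeatedly merge the two least-probable nodes; each merge adds 1 bit to every symbol beneath it): 1/27 + 1/6 = 11/54; 11/54 + 11/54 = 11/27; 8/27 + 8/27 = 16/27; 11/27 + 16/27 = 1. Resulting codeword lengths (in the order the probabilities were given): (2, 2, 3, 3, 2). L_avg = sum(p_i * l_i) = 8/27*2 + 8/27*2 + 1/6*3 + 1/27*3 + 11/54*2 = 119/54 = 2.2037

2.2037 bits
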